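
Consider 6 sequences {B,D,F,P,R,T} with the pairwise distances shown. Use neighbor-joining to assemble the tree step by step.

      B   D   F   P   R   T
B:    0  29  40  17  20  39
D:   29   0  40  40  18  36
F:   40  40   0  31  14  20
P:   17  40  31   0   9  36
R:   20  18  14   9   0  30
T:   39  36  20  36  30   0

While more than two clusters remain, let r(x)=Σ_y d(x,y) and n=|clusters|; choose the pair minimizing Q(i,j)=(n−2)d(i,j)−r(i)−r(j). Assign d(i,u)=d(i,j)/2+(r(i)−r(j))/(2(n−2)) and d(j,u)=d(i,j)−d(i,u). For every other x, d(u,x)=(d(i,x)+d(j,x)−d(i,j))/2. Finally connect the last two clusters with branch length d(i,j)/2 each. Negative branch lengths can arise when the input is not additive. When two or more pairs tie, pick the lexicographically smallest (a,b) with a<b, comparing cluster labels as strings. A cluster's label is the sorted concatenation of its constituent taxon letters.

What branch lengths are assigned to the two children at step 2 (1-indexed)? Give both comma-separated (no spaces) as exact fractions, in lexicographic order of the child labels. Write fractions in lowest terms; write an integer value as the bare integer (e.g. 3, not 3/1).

19/2,15/2

iteration 1: select F,T (d=20, Q=-226); attach at lengths (8, 12); label the merged cluster FT
  updated: d(B,FT)=59/2, d(D,FT)=28, d(FT,P)=47/2, d(FT,R)=12
iteration 2: select B,P (d=17, Q=-134); attach at lengths (19/2, 15/2); label the merged cluster BP
  updated: d(BP,D)=26, d(BP,FT)=18, d(BP,R)=6
iteration 3: select BP,R (d=6, Q=-74); attach at lengths (13/2, -1/2); label the merged cluster BPR
  updated: d(BPR,D)=19, d(BPR,FT)=12
iteration 4: select BPR,D (d=19, Q=-59); attach at lengths (3/2, 35/2); label the merged cluster BDPR
  updated: d(BDPR,FT)=21/2
iteration 5: select BDPR,FT (d=21/2); attach at lengths (21/4, 21/4); label the merged cluster BDFPRT
final tree: ((((B:19/2,P:15/2):13/2,R:-1/2):3/2,D:35/2):21/4,(F:8,T:12):21/4)
total length: 145/2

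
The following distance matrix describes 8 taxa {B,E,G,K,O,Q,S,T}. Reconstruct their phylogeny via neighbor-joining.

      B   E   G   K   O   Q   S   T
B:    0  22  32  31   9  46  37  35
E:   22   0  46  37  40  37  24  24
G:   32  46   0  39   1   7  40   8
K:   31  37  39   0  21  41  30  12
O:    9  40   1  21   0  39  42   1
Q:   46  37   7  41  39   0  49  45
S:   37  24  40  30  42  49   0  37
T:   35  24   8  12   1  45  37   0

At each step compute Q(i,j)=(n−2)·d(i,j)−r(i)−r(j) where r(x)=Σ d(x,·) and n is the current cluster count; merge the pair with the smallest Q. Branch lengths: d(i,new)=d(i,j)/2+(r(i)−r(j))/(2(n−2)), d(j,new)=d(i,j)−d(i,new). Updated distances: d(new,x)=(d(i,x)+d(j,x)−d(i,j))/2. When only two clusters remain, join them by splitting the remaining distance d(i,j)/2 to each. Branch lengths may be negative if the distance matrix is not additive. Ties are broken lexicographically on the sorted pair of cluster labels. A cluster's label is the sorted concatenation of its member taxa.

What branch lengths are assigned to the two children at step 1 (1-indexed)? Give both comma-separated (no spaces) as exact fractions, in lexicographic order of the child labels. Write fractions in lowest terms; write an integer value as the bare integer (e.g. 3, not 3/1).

-49/12,133/12

1. join G+Q (d=7, Q=-395) ⇒ GQ; edges |G|=-49/12, |Q|=133/12
  updated: d(B,GQ)=71/2, d(E,GQ)=38, d(GQ,K)=73/2, d(GQ,O)=33/2, d(GQ,S)=41, d(GQ,T)=23
2. join E+S (d=24, Q=-276) ⇒ ES; edges |E|=47/5, |S|=73/5
  updated: d(B,ES)=35/2, d(ES,GQ)=55/2, d(ES,K)=43/2, d(ES,O)=29, d(ES,T)=37/2
3. join B+ES (d=35/2, Q=-172) ⇒ BES; edges |B|=21/2, |ES|=7
  updated: d(BES,GQ)=91/4, d(BES,K)=35/2, d(BES,O)=41/4, d(BES,T)=18
4. join K+T (d=12, Q=-105) ⇒ KT; edges |K|=23/2, |T|=1/2
  updated: d(BES,KT)=47/4, d(GQ,KT)=95/4, d(KT,O)=5
5. join BES+GQ (d=91/4, Q=-249/4) ⇒ BEGQS; edges |BES|=109/16, |GQ|=255/16
  updated: d(BEGQS,KT)=51/8, d(BEGQS,O)=2
6. join BEGQS+KT (d=51/8, Q=-107/8) ⇒ BEGKQST; edges |BEGQS|=27/16, |KT|=75/16
  updated: d(BEGKQST,O)=5/16
7. join BEGKQST+O (d=5/16) ⇒ BEGKOQST; edges |BEGKQST|=5/32, |O|=5/32
final tree: ((((B:21/2,(E:47/5,S:73/5):7):109/16,(G:-49/12,Q:133/12):255/16):27/16,(K:23/2,T:1/2):75/16):5/32,O:5/32)
total length: 1439/16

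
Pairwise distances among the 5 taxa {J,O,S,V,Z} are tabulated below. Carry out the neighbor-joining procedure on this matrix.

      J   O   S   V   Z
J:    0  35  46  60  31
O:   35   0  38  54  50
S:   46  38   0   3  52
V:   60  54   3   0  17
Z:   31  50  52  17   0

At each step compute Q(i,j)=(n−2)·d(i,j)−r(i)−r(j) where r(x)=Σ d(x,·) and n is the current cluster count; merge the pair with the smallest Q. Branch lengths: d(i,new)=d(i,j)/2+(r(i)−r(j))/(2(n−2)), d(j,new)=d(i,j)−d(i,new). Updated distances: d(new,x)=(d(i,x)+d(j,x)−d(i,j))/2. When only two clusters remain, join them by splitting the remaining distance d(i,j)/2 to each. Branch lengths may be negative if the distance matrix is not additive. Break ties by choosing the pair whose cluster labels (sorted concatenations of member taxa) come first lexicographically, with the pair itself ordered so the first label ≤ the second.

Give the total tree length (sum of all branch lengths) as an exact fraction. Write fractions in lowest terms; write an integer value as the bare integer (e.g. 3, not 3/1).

325/4

1. join S+V (d=3, Q=-264) ⇒ SV; edges |S|=7/3, |V|=2/3
  updated: d(J,SV)=103/2, d(O,SV)=89/2, d(SV,Z)=33
2. join J+O (d=35, Q=-177) ⇒ JO; edges |J|=29/2, |O|=41/2
  updated: d(JO,SV)=61/2, d(JO,Z)=23
3. join JO+SV (d=61/2, Q=-173/2) ⇒ JOSV; edges |JO|=41/4, |SV|=81/4
  updated: d(JOSV,Z)=51/4
4. join JOSV+Z (d=51/4) ⇒ JOSVZ; edges |JOSV|=51/8, |Z|=51/8
final tree: (((J:29/2,O:41/2):41/4,(S:7/3,V:2/3):81/4):51/8,Z:51/8)
total length: 325/4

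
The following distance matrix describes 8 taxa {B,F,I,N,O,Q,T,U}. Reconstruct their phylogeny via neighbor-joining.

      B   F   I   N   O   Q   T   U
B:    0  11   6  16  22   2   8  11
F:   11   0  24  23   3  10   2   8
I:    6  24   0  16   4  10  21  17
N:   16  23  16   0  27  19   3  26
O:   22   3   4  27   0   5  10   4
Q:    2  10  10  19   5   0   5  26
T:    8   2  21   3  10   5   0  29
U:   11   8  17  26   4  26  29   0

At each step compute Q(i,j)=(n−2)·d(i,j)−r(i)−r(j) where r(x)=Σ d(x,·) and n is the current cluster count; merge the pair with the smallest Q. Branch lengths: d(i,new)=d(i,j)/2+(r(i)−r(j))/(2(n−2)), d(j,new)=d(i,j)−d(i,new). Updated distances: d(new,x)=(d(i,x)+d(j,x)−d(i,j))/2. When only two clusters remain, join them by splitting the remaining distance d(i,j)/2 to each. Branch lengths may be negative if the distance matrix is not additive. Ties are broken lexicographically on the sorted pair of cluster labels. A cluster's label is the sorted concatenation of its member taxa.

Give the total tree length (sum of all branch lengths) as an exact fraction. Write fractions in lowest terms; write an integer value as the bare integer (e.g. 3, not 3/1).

35

1. join N+T (d=3, Q=-190) ⇒ NT; edges |N|=35/6, |T|=-17/6
  updated: d(B,NT)=21/2, d(F,NT)=11, d(I,NT)=17, d(NT,O)=17, d(NT,Q)=21/2, d(NT,U)=26
2. join O+U (d=4, Q=-127) ⇒ OU; edges |O|=-17/10, |U|=57/10
  updated: d(B,OU)=29/2, d(F,OU)=7/2, d(I,OU)=17/2, d(NT,OU)=39/2, d(OU,Q)=27/2
3. join F+OU (d=7/2, Q=-105) ⇒ FOU; edges |F|=7/4, |OU|=7/4
  updated: d(B,FOU)=11, d(FOU,I)=29/2, d(FOU,NT)=27/2, d(FOU,Q)=10
4. join FOU+NT (d=27/2, Q=-60) ⇒ FNOTU; edges |FOU|=19/3, |NT|=43/6
  updated: d(B,FNOTU)=4, d(FNOTU,I)=9, d(FNOTU,Q)=7/2
5. join B+I (d=6, Q=-25) ⇒ BI; edges |B|=-1/4, |I|=25/4
  updated: d(BI,FNOTU)=7/2, d(BI,Q)=3
6. join BI+FNOTU (d=7/2, Q=-10) ⇒ BFINOTU; edges |BI|=3/2, |FNOTU|=2
  updated: d(BFINOTU,Q)=3/2
7. join BFINOTU+Q (d=3/2) ⇒ BFINOQTU; edges |BFINOTU|=3/4, |Q|=3/4
final tree: (((B:-1/4,I:25/4):3/2,((F:7/4,(O:-17/10,U:57/10):7/4):19/3,(N:35/6,T:-17/6):43/6):2):3/4,Q:3/4)
total length: 35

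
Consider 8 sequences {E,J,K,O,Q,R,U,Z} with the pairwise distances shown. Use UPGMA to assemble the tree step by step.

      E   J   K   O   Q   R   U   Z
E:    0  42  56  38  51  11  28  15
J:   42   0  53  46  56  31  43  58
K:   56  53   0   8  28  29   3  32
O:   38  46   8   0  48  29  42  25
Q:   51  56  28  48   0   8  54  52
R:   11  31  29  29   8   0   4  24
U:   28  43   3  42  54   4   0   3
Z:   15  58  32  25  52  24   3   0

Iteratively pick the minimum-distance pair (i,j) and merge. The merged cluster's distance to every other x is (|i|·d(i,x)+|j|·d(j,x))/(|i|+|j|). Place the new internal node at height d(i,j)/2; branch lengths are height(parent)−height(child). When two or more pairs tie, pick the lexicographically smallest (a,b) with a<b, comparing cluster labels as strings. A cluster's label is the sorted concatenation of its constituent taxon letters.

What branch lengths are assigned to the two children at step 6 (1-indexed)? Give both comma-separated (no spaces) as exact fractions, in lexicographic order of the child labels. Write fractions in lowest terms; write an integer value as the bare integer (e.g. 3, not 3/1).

4/3,25/2

step 1: merge (K,U) at d=3; branch lengths K→3/2, U→3/2; new cluster KU
  updated: d(E,KU)=42, d(J,KU)=48, d(KU,O)=25, d(KU,Q)=41, d(KU,R)=33/2, d(KU,Z)=35/2
step 2: merge (Q,R) at d=8; branch lengths Q→4, R→4; new cluster QR
  updated: d(E,QR)=31, d(J,QR)=87/2, d(KU,QR)=115/4, d(O,QR)=77/2, d(QR,Z)=38
step 3: merge (E,Z) at d=15; branch lengths E→15/2, Z→15/2; new cluster EZ
  updated: d(EZ,J)=50, d(EZ,KU)=119/4, d(EZ,O)=63/2, d(EZ,QR)=69/2
step 4: merge (KU,O) at d=25; branch lengths KU→11, O→25/2; new cluster KOU
  updated: d(EZ,KOU)=91/3, d(J,KOU)=142/3, d(KOU,QR)=32
step 5: merge (EZ,KOU) at d=91/3; branch lengths EZ→23/3, KOU→8/3; new cluster EKOUZ
  updated: d(EKOUZ,J)=242/5, d(EKOUZ,QR)=33
step 6: merge (EKOUZ,QR) at d=33; branch lengths EKOUZ→4/3, QR→25/2; new cluster EKOQRUZ
  updated: d(EKOQRUZ,J)=47
step 7: merge (EKOQRUZ,J) at d=47; branch lengths EKOQRUZ→7, J→47/2; new cluster EJKOQRUZ
final tree: ((((E:15/2,Z:15/2):23/3,((K:3/2,U:3/2):11,O:25/2):8/3):4/3,(Q:4,R:4):25/2):7,J:47/2)
total length: 625/6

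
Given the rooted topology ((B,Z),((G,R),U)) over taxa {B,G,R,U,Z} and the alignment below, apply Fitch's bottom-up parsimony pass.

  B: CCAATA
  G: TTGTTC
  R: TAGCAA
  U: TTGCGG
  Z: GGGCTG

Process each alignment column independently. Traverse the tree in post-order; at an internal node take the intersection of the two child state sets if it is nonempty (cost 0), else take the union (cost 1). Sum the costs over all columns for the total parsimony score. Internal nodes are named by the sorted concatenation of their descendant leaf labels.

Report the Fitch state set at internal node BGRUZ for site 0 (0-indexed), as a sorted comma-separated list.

[col 0] BZ: children B:{C}, Z:{G} ∪→ {C,G}; cost 1
[col 0] GR: children G:{T}, R:{T} ∩→ {T}; cost 0
[col 0] GRU: children GR:{T}, U:{T} ∩→ {T}; cost 0
[col 0] BGRUZ: children BZ:{C,G}, GRU:{T} ∪→ {C,G,T}; cost 1
[col 1] BZ: children B:{C}, Z:{G} ∪→ {C,G}; cost 1
[col 1] GR: children G:{T}, R:{A} ∪→ {A,T}; cost 1
[col 1] GRU: children GR:{A,T}, U:{T} ∩→ {T}; cost 0
[col 1] BGRUZ: children BZ:{C,G}, GRU:{T} ∪→ {C,G,T}; cost 1
[col 2] BZ: children B:{A}, Z:{G} ∪→ {A,G}; cost 1
[col 2] GR: children G:{G}, R:{G} ∩→ {G}; cost 0
[col 2] GRU: children GR:{G}, U:{G} ∩→ {G}; cost 0
[col 2] BGRUZ: children BZ:{A,G}, GRU:{G} ∩→ {G}; cost 0
[col 3] BZ: children B:{A}, Z:{C} ∪→ {A,C}; cost 1
[col 3] GR: children G:{T}, R:{C} ∪→ {C,T}; cost 1
[col 3] GRU: children GR:{C,T}, U:{C} ∩→ {C}; cost 0
[col 3] BGRUZ: children BZ:{A,C}, GRU:{C} ∩→ {C}; cost 0
[col 4] BZ: children B:{T}, Z:{T} ∩→ {T}; cost 0
[col 4] GR: children G:{T}, R:{A} ∪→ {A,T}; cost 1
[col 4] GRU: children GR:{A,T}, U:{G} ∪→ {A,G,T}; cost 1
[col 4] BGRUZ: children BZ:{T}, GRU:{A,G,T} ∩→ {T}; cost 0
[col 5] BZ: children B:{A}, Z:{G} ∪→ {A,G}; cost 1
[col 5] GR: children G:{C}, R:{A} ∪→ {A,C}; cost 1
[col 5] GRU: children GR:{A,C}, U:{G} ∪→ {A,C,G}; cost 1
[col 5] BGRUZ: children BZ:{A,G}, GRU:{A,C,G} ∩→ {A,G}; cost 0
per-site changes: [2, 3, 1, 2, 2, 3]; total = 13

C,G,T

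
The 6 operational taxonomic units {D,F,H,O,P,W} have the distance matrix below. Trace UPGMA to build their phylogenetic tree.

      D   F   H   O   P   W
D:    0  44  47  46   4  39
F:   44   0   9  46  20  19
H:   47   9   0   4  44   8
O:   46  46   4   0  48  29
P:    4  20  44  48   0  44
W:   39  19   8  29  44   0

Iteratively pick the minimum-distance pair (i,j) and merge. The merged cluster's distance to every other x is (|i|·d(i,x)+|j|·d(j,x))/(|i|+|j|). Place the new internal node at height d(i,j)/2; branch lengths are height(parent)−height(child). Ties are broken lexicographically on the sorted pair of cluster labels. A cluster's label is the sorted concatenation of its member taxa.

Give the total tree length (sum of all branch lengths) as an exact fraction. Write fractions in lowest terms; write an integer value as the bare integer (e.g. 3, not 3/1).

805/12

step 1: merge (D,P) at d=4; branch lengths D→2, P→2; new cluster DP
  updated: d(DP,F)=32, d(DP,H)=91/2, d(DP,O)=47, d(DP,W)=83/2
step 2: merge (H,O) at d=4; branch lengths H→2, O→2; new cluster HO
  updated: d(DP,HO)=185/4, d(F,HO)=55/2, d(HO,W)=37/2
step 3: merge (HO,W) at d=37/2; branch lengths HO→29/4, W→37/4; new cluster HOW
  updated: d(DP,HOW)=134/3, d(F,HOW)=74/3
step 4: merge (F,HOW) at d=74/3; branch lengths F→37/3, HOW→37/12; new cluster FHOW
  updated: d(DP,FHOW)=83/2
step 5: merge (DP,FHOW) at d=83/2; branch lengths DP→75/4, FHOW→101/12; new cluster DFHOPW
final tree: ((D:2,P:2):75/4,(F:37/3,((H:2,O:2):29/4,W:37/4):37/12):101/12)
total length: 805/12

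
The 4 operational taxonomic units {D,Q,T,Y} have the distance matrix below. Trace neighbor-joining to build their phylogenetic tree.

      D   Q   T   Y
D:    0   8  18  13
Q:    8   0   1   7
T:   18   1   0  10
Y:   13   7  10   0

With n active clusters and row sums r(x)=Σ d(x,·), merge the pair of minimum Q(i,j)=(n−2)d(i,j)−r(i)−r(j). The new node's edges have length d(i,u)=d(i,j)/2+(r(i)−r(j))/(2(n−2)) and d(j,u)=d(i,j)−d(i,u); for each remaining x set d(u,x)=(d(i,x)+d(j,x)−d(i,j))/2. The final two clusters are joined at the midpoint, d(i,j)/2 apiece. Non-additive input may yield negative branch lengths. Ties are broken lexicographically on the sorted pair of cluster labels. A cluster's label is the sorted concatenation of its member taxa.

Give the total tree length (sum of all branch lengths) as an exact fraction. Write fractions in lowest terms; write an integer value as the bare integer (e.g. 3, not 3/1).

71/4

iteration 1: select D,Y (d=13, Q=-43); attach at lengths (35/4, 17/4); label the merged cluster DY
  updated: d(DY,Q)=1, d(DY,T)=15/2
iteration 2: select DY,Q (d=1, Q=-19/2); attach at lengths (15/4, -11/4); label the merged cluster DQY
  updated: d(DQY,T)=15/4
iteration 3: select DQY,T (d=15/4); attach at lengths (15/8, 15/8); label the merged cluster DQTY
final tree: (((D:35/4,Y:17/4):15/4,Q:-11/4):15/8,T:15/8)
total length: 71/4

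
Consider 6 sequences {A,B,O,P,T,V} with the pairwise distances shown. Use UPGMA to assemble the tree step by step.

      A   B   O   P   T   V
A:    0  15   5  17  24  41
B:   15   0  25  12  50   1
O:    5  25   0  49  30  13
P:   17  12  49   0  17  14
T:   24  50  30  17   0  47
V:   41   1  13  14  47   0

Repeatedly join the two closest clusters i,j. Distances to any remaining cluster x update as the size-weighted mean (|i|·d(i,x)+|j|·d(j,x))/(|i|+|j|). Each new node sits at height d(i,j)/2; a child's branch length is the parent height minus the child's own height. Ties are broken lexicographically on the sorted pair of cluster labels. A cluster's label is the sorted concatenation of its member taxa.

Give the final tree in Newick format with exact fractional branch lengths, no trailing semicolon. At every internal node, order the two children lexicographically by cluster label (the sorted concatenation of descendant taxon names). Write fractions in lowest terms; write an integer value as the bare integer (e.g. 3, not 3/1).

1. join B+V (d=1) ⇒ BV; edges |B|=1/2, |V|=1/2
  updated: d(A,BV)=28, d(BV,O)=19, d(BV,P)=13, d(BV,T)=97/2
2. join A+O (d=5) ⇒ AO; edges |A|=5/2, |O|=5/2
  updated: d(AO,BV)=47/2, d(AO,P)=33, d(AO,T)=27
3. join BV+P (d=13) ⇒ BPV; edges |BV|=6, |P|=13/2
  updated: d(AO,BPV)=80/3, d(BPV,T)=38
4. join AO+BPV (d=80/3) ⇒ ABOPV; edges |AO|=65/6, |BPV|=41/6
  updated: d(ABOPV,T)=168/5
5. join ABOPV+T (d=168/5) ⇒ ABOPTV; edges |ABOPV|=52/15, |T|=84/5
final tree: (((A:5/2,O:5/2):65/6,((B:1/2,V:1/2):6,P:13/2):41/6):52/15,T:84/5)
total length: 1693/30

(((A:5/2,O:5/2):65/6,((B:1/2,V:1/2):6,P:13/2):41/6):52/15,T:84/5)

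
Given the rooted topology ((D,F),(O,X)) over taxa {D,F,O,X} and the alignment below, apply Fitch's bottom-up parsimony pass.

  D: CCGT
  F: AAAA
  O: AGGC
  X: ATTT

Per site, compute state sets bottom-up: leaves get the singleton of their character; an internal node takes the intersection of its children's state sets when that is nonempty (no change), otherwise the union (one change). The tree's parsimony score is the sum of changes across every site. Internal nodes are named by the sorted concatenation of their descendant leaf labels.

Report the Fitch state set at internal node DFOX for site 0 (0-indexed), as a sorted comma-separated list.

DF@0: {C} ∪ {A} = {A,C} (union, +1)
OX@0: {A} ∩ {A} = {A} (intersection, +0)
DFOX@0: {A,C} ∩ {A} = {A} (intersection, +0)
DF@1: {C} ∪ {A} = {A,C} (union, +1)
OX@1: {G} ∪ {T} = {G,T} (union, +1)
DFOX@1: {A,C} ∪ {G,T} = {A,C,G,T} (union, +1)
DF@2: {G} ∪ {A} = {A,G} (union, +1)
OX@2: {G} ∪ {T} = {G,T} (union, +1)
DFOX@2: {A,G} ∩ {G,T} = {G} (intersection, +0)
DF@3: {T} ∪ {A} = {A,T} (union, +1)
OX@3: {C} ∪ {T} = {C,T} (union, +1)
DFOX@3: {A,T} ∩ {C,T} = {T} (intersection, +0)
per-site changes: [1, 3, 2, 2]; total = 8

A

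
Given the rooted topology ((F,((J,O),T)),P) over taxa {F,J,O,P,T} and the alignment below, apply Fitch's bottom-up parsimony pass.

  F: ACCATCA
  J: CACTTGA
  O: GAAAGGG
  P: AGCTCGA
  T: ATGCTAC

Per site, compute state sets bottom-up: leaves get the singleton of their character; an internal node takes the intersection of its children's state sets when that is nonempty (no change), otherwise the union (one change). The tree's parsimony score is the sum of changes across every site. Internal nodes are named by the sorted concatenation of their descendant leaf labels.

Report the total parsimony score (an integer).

16

JO@0: {C} ∪ {G} = {C,G} (union, +1)
JOT@0: {C,G} ∪ {A} = {A,C,G} (union, +1)
FJOT@0: {A} ∩ {A,C,G} = {A} (intersection, +0)
FJOPT@0: {A} ∩ {A} = {A} (intersection, +0)
JO@1: {A} ∩ {A} = {A} (intersection, +0)
JOT@1: {A} ∪ {T} = {A,T} (union, +1)
FJOT@1: {C} ∪ {A,T} = {A,C,T} (union, +1)
FJOPT@1: {A,C,T} ∪ {G} = {A,C,G,T} (union, +1)
JO@2: {C} ∪ {A} = {A,C} (union, +1)
JOT@2: {A,C} ∪ {G} = {A,C,G} (union, +1)
FJOT@2: {C} ∩ {A,C,G} = {C} (intersection, +0)
FJOPT@2: {C} ∩ {C} = {C} (intersection, +0)
JO@3: {T} ∪ {A} = {A,T} (union, +1)
JOT@3: {A,T} ∪ {C} = {A,C,T} (union, +1)
FJOT@3: {A} ∩ {A,C,T} = {A} (intersection, +0)
FJOPT@3: {A} ∪ {T} = {A,T} (union, +1)
JO@4: {T} ∪ {G} = {G,T} (union, +1)
JOT@4: {G,T} ∩ {T} = {T} (intersection, +0)
FJOT@4: {T} ∩ {T} = {T} (intersection, +0)
FJOPT@4: {T} ∪ {C} = {C,T} (union, +1)
JO@5: {G} ∩ {G} = {G} (intersection, +0)
JOT@5: {G} ∪ {A} = {A,G} (union, +1)
FJOT@5: {C} ∪ {A,G} = {A,C,G} (union, +1)
FJOPT@5: {A,C,G} ∩ {G} = {G} (intersection, +0)
JO@6: {A} ∪ {G} = {A,G} (union, +1)
JOT@6: {A,G} ∪ {C} = {A,C,G} (union, +1)
FJOT@6: {A} ∩ {A,C,G} = {A} (intersection, +0)
FJOPT@6: {A} ∩ {A} = {A} (intersection, +0)
per-site changes: [2, 3, 2, 3, 2, 2, 2]; total = 16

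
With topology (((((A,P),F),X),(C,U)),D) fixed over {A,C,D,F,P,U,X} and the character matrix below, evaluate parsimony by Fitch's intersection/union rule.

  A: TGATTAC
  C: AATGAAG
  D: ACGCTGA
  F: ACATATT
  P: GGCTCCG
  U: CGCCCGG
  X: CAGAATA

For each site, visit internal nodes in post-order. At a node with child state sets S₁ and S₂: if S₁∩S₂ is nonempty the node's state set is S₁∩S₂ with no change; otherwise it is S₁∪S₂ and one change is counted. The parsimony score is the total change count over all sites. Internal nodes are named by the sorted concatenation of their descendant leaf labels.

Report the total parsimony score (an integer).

27

site 0, node AP: A={T} ∪ P={G} → {G,T} (+1)
site 0, node AFP: AP={G,T} ∪ F={A} → {A,G,T} (+1)
site 0, node AFPX: AFP={A,G,T} ∪ X={C} → {A,C,G,T} (+1)
site 0, node CU: C={A} ∪ U={C} → {A,C} (+1)
site 0, node ACFPUX: AFPX={A,C,G,T} ∩ CU={A,C} → {A,C} (+0)
site 0, node ACDFPUX: ACFPUX={A,C} ∩ D={A} → {A} (+0)
site 1, node AP: A={G} ∩ P={G} → {G} (+0)
site 1, node AFP: AP={G} ∪ F={C} → {C,G} (+1)
site 1, node AFPX: AFP={C,G} ∪ X={A} → {A,C,G} (+1)
site 1, node CU: C={A} ∪ U={G} → {A,G} (+1)
site 1, node ACFPUX: AFPX={A,C,G} ∩ CU={A,G} → {A,G} (+0)
site 1, node ACDFPUX: ACFPUX={A,G} ∪ D={C} → {A,C,G} (+1)
site 2, node AP: A={A} ∪ P={C} → {A,C} (+1)
site 2, node AFP: AP={A,C} ∩ F={A} → {A} (+0)
site 2, node AFPX: AFP={A} ∪ X={G} → {A,G} (+1)
site 2, node CU: C={T} ∪ U={C} → {C,T} (+1)
site 2, node ACFPUX: AFPX={A,G} ∪ CU={C,T} → {A,C,G,T} (+1)
site 2, node ACDFPUX: ACFPUX={A,C,G,T} ∩ D={G} → {G} (+0)
site 3, node AP: A={T} ∩ P={T} → {T} (+0)
site 3, node AFP: AP={T} ∩ F={T} → {T} (+0)
site 3, node AFPX: AFP={T} ∪ X={A} → {A,T} (+1)
site 3, node CU: C={G} ∪ U={C} → {C,G} (+1)
site 3, node ACFPUX: AFPX={A,T} ∪ CU={C,G} → {A,C,G,T} (+1)
site 3, node ACDFPUX: ACFPUX={A,C,G,T} ∩ D={C} → {C} (+0)
site 4, node AP: A={T} ∪ P={C} → {C,T} (+1)
site 4, node AFP: AP={C,T} ∪ F={A} → {A,C,T} (+1)
site 4, node AFPX: AFP={A,C,T} ∩ X={A} → {A} (+0)
site 4, node CU: C={A} ∪ U={C} → {A,C} (+1)
site 4, node ACFPUX: AFPX={A} ∩ CU={A,C} → {A} (+0)
site 4, node ACDFPUX: ACFPUX={A} ∪ D={T} → {A,T} (+1)
site 5, node AP: A={A} ∪ P={C} → {A,C} (+1)
site 5, node AFP: AP={A,C} ∪ F={T} → {A,C,T} (+1)
site 5, node AFPX: AFP={A,C,T} ∩ X={T} → {T} (+0)
site 5, node CU: C={A} ∪ U={G} → {A,G} (+1)
site 5, node ACFPUX: AFPX={T} ∪ CU={A,G} → {A,G,T} (+1)
site 5, node ACDFPUX: ACFPUX={A,G,T} ∩ D={G} → {G} (+0)
site 6, node AP: A={C} ∪ P={G} → {C,G} (+1)
site 6, node AFP: AP={C,G} ∪ F={T} → {C,G,T} (+1)
site 6, node AFPX: AFP={C,G,T} ∪ X={A} → {A,C,G,T} (+1)
site 6, node CU: C={G} ∩ U={G} → {G} (+0)
site 6, node ACFPUX: AFPX={A,C,G,T} ∩ CU={G} → {G} (+0)
site 6, node ACDFPUX: ACFPUX={G} ∪ D={A} → {A,G} (+1)
per-site changes: [4, 4, 4, 3, 4, 4, 4]; total = 27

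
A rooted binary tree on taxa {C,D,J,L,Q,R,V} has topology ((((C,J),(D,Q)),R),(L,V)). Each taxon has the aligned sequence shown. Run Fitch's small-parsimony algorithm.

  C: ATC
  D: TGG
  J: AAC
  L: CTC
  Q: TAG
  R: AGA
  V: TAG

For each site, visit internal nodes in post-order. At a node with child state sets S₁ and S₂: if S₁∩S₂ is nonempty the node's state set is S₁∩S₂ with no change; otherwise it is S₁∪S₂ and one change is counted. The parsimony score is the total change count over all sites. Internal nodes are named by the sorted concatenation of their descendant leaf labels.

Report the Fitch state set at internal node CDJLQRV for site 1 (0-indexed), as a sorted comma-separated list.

[col 0] CJ: children C:{A}, J:{A} ∩→ {A}; cost 0
[col 0] DQ: children D:{T}, Q:{T} ∩→ {T}; cost 0
[col 0] CDJQ: children CJ:{A}, DQ:{T} ∪→ {A,T}; cost 1
[col 0] CDJQR: children CDJQ:{A,T}, R:{A} ∩→ {A}; cost 0
[col 0] LV: children L:{C}, V:{T} ∪→ {C,T}; cost 1
[col 0] CDJLQRV: children CDJQR:{A}, LV:{C,T} ∪→ {A,C,T}; cost 1
[col 1] CJ: children C:{T}, J:{A} ∪→ {A,T}; cost 1
[col 1] DQ: children D:{G}, Q:{A} ∪→ {A,G}; cost 1
[col 1] CDJQ: children CJ:{A,T}, DQ:{A,G} ∩→ {A}; cost 0
[col 1] CDJQR: children CDJQ:{A}, R:{G} ∪→ {A,G}; cost 1
[col 1] LV: children L:{T}, V:{A} ∪→ {A,T}; cost 1
[col 1] CDJLQRV: children CDJQR:{A,G}, LV:{A,T} ∩→ {A}; cost 0
[col 2] CJ: children C:{C}, J:{C} ∩→ {C}; cost 0
[col 2] DQ: children D:{G}, Q:{G} ∩→ {G}; cost 0
[col 2] CDJQ: children CJ:{C}, DQ:{G} ∪→ {C,G}; cost 1
[col 2] CDJQR: children CDJQ:{C,G}, R:{A} ∪→ {A,C,G}; cost 1
[col 2] LV: children L:{C}, V:{G} ∪→ {C,G}; cost 1
[col 2] CDJLQRV: children CDJQR:{A,C,G}, LV:{C,G} ∩→ {C,G}; cost 0
per-site changes: [3, 4, 3]; total = 10

A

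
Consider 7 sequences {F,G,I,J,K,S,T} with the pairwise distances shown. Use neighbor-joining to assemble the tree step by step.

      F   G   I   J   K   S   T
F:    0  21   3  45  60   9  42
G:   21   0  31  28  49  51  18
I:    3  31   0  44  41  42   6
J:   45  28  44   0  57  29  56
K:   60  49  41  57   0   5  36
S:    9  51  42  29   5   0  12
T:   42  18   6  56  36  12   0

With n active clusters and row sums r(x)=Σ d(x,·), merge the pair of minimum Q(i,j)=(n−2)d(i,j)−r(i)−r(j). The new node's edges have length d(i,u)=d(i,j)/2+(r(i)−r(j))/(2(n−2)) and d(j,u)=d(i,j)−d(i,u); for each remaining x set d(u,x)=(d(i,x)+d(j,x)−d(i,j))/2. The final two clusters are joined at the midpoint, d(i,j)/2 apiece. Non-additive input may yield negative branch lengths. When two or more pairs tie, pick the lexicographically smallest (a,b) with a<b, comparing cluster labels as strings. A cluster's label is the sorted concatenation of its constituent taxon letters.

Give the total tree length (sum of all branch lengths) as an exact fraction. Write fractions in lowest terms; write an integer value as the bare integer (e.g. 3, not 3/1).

iteration 1: select K,S (d=5, Q=-371); attach at lengths (25/2, -15/2); label the merged cluster KS
  updated: d(F,KS)=32, d(G,KS)=95/2, d(I,KS)=39, d(J,KS)=81/2, d(KS,T)=43/2
iteration 2: select F,I (d=3, Q=-254); attach at lengths (4, -1); label the merged cluster FI
  updated: d(FI,G)=49/2, d(FI,J)=43, d(FI,KS)=34, d(FI,T)=45/2
iteration 3: select G,J (d=28, Q=-403/2); attach at lengths (23/4, 89/4); label the merged cluster GJ
  updated: d(FI,GJ)=79/4, d(GJ,KS)=30, d(GJ,T)=23
iteration 4: select FI,GJ (d=79/4, Q=-219/2); attach at lengths (43/4, 9); label the merged cluster FGIJ
  updated: d(FGIJ,KS)=177/8, d(FGIJ,T)=103/8
iteration 5: select FGIJ,KS (d=177/8, Q=-113/2); attach at lengths (27/4, 123/8); label the merged cluster FGIJKS
  updated: d(FGIJKS,T)=49/8
iteration 6: select FGIJKS,T (d=49/8); attach at lengths (49/16, 49/16); label the merged cluster FGIJKST
final tree: ((((F:4,I:-1):43/4,(G:23/4,J:89/4):9):27/4,(K:25/2,S:-15/2):123/8):49/16,T:49/16)
total length: 84

84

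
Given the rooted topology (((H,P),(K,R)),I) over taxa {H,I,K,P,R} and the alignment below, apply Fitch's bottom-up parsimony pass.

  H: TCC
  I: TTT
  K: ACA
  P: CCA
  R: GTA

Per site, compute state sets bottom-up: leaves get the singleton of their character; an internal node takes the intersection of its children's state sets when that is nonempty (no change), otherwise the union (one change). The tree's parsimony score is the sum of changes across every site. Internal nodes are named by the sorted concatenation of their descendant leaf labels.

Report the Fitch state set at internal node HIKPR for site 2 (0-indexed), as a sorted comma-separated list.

A,T

site 0, node HP: H={T} ∪ P={C} → {C,T} (+1)
site 0, node KR: K={A} ∪ R={G} → {A,G} (+1)
site 0, node HKPR: HP={C,T} ∪ KR={A,G} → {A,C,G,T} (+1)
site 0, node HIKPR: HKPR={A,C,G,T} ∩ I={T} → {T} (+0)
site 1, node HP: H={C} ∩ P={C} → {C} (+0)
site 1, node KR: K={C} ∪ R={T} → {C,T} (+1)
site 1, node HKPR: HP={C} ∩ KR={C,T} → {C} (+0)
site 1, node HIKPR: HKPR={C} ∪ I={T} → {C,T} (+1)
site 2, node HP: H={C} ∪ P={A} → {A,C} (+1)
site 2, node KR: K={A} ∩ R={A} → {A} (+0)
site 2, node HKPR: HP={A,C} ∩ KR={A} → {A} (+0)
site 2, node HIKPR: HKPR={A} ∪ I={T} → {A,T} (+1)
per-site changes: [3, 2, 2]; total = 7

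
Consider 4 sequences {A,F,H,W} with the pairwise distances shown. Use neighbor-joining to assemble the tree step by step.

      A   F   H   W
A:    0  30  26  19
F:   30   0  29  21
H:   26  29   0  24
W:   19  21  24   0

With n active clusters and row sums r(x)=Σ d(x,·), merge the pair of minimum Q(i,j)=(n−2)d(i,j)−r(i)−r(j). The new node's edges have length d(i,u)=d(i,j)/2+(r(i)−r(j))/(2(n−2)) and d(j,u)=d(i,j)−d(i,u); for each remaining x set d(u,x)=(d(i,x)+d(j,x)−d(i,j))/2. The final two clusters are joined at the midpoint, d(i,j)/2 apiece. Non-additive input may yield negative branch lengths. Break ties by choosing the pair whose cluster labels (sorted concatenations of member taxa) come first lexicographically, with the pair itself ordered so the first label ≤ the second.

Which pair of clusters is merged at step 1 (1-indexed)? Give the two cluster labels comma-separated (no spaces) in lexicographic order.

A,H

iteration 1: select A,H (d=26, Q=-102); attach at lengths (12, 14); label the merged cluster AH
  updated: d(AH,F)=33/2, d(AH,W)=17/2
iteration 2: select AH,F (d=33/2, Q=-46); attach at lengths (2, 29/2); label the merged cluster AFH
  updated: d(AFH,W)=13/2
iteration 3: select AFH,W (d=13/2); attach at lengths (13/4, 13/4); label the merged cluster AFHW
final tree: (((A:12,H:14):2,F:29/2):13/4,W:13/4)
total length: 49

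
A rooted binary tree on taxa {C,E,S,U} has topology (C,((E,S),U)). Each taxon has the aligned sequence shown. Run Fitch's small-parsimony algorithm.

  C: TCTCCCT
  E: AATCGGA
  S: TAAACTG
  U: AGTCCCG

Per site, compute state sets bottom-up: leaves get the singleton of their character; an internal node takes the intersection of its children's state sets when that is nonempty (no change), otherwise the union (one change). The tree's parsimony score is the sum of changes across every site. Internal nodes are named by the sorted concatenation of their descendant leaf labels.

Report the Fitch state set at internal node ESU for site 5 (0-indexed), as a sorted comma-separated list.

C,G,T

ES@0: {A} ∪ {T} = {A,T} (union, +1)
ESU@0: {A,T} ∩ {A} = {A} (intersection, +0)
CESU@0: {T} ∪ {A} = {A,T} (union, +1)
ES@1: {A} ∩ {A} = {A} (intersection, +0)
ESU@1: {A} ∪ {G} = {A,G} (union, +1)
CESU@1: {C} ∪ {A,G} = {A,C,G} (union, +1)
ES@2: {T} ∪ {A} = {A,T} (union, +1)
ESU@2: {A,T} ∩ {T} = {T} (intersection, +0)
CESU@2: {T} ∩ {T} = {T} (intersection, +0)
ES@3: {C} ∪ {A} = {A,C} (union, +1)
ESU@3: {A,C} ∩ {C} = {C} (intersection, +0)
CESU@3: {C} ∩ {C} = {C} (intersection, +0)
ES@4: {G} ∪ {C} = {C,G} (union, +1)
ESU@4: {C,G} ∩ {C} = {C} (intersection, +0)
CESU@4: {C} ∩ {C} = {C} (intersection, +0)
ES@5: {G} ∪ {T} = {G,T} (union, +1)
ESU@5: {G,T} ∪ {C} = {C,G,T} (union, +1)
CESU@5: {C} ∩ {C,G,T} = {C} (intersection, +0)
ES@6: {A} ∪ {G} = {A,G} (union, +1)
ESU@6: {A,G} ∩ {G} = {G} (intersection, +0)
CESU@6: {T} ∪ {G} = {G,T} (union, +1)
per-site changes: [2, 2, 1, 1, 1, 2, 2]; total = 11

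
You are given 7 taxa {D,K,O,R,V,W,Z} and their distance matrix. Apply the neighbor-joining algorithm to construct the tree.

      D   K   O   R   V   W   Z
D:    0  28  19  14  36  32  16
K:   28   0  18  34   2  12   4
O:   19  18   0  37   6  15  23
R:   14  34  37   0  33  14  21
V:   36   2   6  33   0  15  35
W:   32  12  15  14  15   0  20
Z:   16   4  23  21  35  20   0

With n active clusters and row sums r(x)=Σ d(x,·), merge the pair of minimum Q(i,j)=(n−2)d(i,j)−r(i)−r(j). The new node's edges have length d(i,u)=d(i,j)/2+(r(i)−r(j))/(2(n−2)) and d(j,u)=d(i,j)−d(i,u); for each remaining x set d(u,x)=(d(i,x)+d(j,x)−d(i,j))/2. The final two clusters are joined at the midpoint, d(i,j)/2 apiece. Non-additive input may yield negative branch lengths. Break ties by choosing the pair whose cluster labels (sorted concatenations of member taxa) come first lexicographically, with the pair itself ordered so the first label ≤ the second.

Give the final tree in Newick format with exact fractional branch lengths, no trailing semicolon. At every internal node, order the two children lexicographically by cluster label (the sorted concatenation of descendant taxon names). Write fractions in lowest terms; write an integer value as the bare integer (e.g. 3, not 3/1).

(((((D:31/5,R:39/5):105/16,Z:79/16):213/32,W:179/32):93/32,K:35/32):189/64,(O:33/8,V:15/8):189/64)

1. join D+R (d=14, Q=-228) ⇒ DR; edges |D|=31/5, |R|=39/5
  updated: d(DR,K)=24, d(DR,O)=21, d(DR,V)=55/2, d(DR,W)=16, d(DR,Z)=23/2
2. join DR+Z (d=23/2, Q=-295/2) ⇒ DRZ; edges |DR|=105/16, |Z|=79/16
  updated: d(DRZ,K)=33/4, d(DRZ,O)=65/4, d(DRZ,V)=51/2, d(DRZ,W)=49/4
3. join O+V (d=6, Q=-343/4) ⇒ OV; edges |O|=33/8, |V|=15/8
  updated: d(DRZ,OV)=143/8, d(K,OV)=7, d(OV,W)=12
4. join DRZ+W (d=49/4, Q=-401/8) ⇒ DRWZ; edges |DRZ|=213/32, |W|=179/32
  updated: d(DRWZ,K)=4, d(DRWZ,OV)=141/16
5. join DRWZ+K (d=4, Q=-317/16) ⇒ DKRWZ; edges |DRWZ|=93/32, |K|=35/32
  updated: d(DKRWZ,OV)=189/32
6. join DKRWZ+OV (d=189/32) ⇒ DKORVWZ; edges |DKRWZ|=189/64, |OV|=189/64
final tree: (((((D:31/5,R:39/5):105/16,Z:79/16):213/32,W:179/32):93/32,K:35/32):189/64,(O:33/8,V:15/8):189/64)
total length: 1717/32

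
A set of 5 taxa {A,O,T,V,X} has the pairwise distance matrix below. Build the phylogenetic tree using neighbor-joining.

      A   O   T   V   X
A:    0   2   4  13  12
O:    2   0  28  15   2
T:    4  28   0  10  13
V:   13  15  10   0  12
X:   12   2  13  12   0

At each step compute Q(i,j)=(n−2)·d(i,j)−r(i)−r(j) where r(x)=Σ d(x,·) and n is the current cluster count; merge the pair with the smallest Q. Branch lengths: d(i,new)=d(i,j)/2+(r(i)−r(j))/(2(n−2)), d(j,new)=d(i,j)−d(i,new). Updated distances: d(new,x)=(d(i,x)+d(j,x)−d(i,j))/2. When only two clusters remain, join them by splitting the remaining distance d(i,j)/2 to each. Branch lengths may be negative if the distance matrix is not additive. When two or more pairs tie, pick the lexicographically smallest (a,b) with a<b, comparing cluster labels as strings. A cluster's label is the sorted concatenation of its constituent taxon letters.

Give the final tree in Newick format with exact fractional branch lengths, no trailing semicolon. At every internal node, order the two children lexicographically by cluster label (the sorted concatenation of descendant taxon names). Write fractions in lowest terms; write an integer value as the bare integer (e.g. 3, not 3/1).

(((A:-3/4,(O:7/3,X:-1/3):27/4):17/4,T:9/2):11/4,V:11/4)

iteration 1: select O,X (d=2, Q=-80); attach at lengths (7/3, -1/3); label the merged cluster OX
  updated: d(A,OX)=6, d(OX,T)=39/2, d(OX,V)=25/2
iteration 2: select A,OX (d=6, Q=-49); attach at lengths (-3/4, 27/4); label the merged cluster AOX
  updated: d(AOX,T)=35/4, d(AOX,V)=39/4
iteration 3: select AOX,T (d=35/4, Q=-57/2); attach at lengths (17/4, 9/2); label the merged cluster AOTX
  updated: d(AOTX,V)=11/2
iteration 4: select AOTX,V (d=11/2); attach at lengths (11/4, 11/4); label the merged cluster AOTVX
final tree: (((A:-3/4,(O:7/3,X:-1/3):27/4):17/4,T:9/2):11/4,V:11/4)
total length: 89/4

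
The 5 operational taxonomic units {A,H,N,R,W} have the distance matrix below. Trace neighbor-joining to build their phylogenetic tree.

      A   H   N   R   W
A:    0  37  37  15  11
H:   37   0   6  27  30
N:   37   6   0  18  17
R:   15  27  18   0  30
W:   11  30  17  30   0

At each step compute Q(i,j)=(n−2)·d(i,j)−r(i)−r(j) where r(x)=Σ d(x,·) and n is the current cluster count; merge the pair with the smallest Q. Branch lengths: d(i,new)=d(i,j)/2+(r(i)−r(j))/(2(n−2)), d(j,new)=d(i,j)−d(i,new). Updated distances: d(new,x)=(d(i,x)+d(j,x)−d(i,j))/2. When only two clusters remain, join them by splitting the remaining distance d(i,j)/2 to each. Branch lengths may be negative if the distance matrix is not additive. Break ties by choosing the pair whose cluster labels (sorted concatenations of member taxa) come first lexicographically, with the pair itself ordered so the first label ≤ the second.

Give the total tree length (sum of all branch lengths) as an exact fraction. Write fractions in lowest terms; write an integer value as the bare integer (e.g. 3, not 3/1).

1. join H+N (d=6, Q=-160) ⇒ HN; edges |H|=20/3, |N|=-2/3
  updated: d(A,HN)=34, d(HN,R)=39/2, d(HN,W)=41/2
2. join A+W (d=11, Q=-199/2) ⇒ AW; edges |A|=41/8, |W|=47/8
  updated: d(AW,HN)=87/4, d(AW,R)=17
3. join AW+HN (d=87/4, Q=-233/4) ⇒ AHNW; edges |AW|=77/8, |HN|=97/8
  updated: d(AHNW,R)=59/8
4. join AHNW+R (d=59/8) ⇒ AHNRW; edges |AHNW|=59/16, |R|=59/16
final tree: (((A:41/8,W:47/8):77/8,(H:20/3,N:-2/3):97/8):59/16,R:59/16)
total length: 369/8

369/8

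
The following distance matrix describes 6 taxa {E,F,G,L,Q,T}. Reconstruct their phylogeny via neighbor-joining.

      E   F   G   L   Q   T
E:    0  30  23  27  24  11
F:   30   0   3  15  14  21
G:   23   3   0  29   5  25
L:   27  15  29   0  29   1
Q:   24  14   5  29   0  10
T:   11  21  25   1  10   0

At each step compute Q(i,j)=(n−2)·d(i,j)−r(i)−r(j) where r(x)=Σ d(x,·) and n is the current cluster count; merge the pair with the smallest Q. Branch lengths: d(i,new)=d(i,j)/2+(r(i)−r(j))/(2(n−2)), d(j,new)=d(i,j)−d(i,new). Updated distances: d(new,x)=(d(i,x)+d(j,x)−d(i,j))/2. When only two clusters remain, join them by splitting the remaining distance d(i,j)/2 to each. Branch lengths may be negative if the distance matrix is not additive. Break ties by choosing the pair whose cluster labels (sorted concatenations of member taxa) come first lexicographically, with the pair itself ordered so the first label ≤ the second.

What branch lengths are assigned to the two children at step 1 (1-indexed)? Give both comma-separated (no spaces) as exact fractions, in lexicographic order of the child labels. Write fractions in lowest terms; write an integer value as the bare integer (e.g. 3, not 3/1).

step 1: merge (L,T) at d=1, Q=-165; branch lengths L→37/8, T→-29/8; new cluster LT
  updated: d(E,LT)=37/2, d(F,LT)=35/2, d(G,LT)=53/2, d(LT,Q)=19
step 2: merge (E,LT) at d=37/2, Q=-243/2; branch lengths E→139/12, LT→83/12; new cluster ELT
  updated: d(ELT,F)=29/2, d(ELT,G)=31/2, d(ELT,Q)=49/4
step 3: merge (ELT,Q) at d=49/4, Q=-49; branch lengths ELT→71/8, Q→27/8; new cluster ELQT
  updated: d(ELQT,F)=65/8, d(ELQT,G)=33/8
step 4: merge (ELQT,F) at d=65/8, Q=-61/4; branch lengths ELQT→37/8, F→7/2; new cluster EFLQT
  updated: d(EFLQT,G)=-1/2
step 5: merge (EFLQT,G) at d=-1/2; branch lengths EFLQT→-1/4, G→-1/4; new cluster EFGLQT
final tree: ((((E:139/12,(L:37/8,T:-29/8):83/12):71/8,Q:27/8):37/8,F:7/2):-1/4,G:-1/4)
total length: 315/8

37/8,-29/8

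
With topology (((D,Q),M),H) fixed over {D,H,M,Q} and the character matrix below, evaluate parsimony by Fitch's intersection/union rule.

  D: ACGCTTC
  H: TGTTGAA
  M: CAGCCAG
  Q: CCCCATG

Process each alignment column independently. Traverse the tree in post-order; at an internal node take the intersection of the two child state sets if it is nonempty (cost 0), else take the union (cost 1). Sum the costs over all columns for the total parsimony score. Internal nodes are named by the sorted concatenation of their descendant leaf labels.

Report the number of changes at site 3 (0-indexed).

site 0, node DQ: D={A} ∪ Q={C} → {A,C} (+1)
site 0, node DMQ: DQ={A,C} ∩ M={C} → {C} (+0)
site 0, node DHMQ: DMQ={C} ∪ H={T} → {C,T} (+1)
site 1, node DQ: D={C} ∩ Q={C} → {C} (+0)
site 1, node DMQ: DQ={C} ∪ M={A} → {A,C} (+1)
site 1, node DHMQ: DMQ={A,C} ∪ H={G} → {A,C,G} (+1)
site 2, node DQ: D={G} ∪ Q={C} → {C,G} (+1)
site 2, node DMQ: DQ={C,G} ∩ M={G} → {G} (+0)
site 2, node DHMQ: DMQ={G} ∪ H={T} → {G,T} (+1)
site 3, node DQ: D={C} ∩ Q={C} → {C} (+0)
site 3, node DMQ: DQ={C} ∩ M={C} → {C} (+0)
site 3, node DHMQ: DMQ={C} ∪ H={T} → {C,T} (+1)
site 4, node DQ: D={T} ∪ Q={A} → {A,T} (+1)
site 4, node DMQ: DQ={A,T} ∪ M={C} → {A,C,T} (+1)
site 4, node DHMQ: DMQ={A,C,T} ∪ H={G} → {A,C,G,T} (+1)
site 5, node DQ: D={T} ∩ Q={T} → {T} (+0)
site 5, node DMQ: DQ={T} ∪ M={A} → {A,T} (+1)
site 5, node DHMQ: DMQ={A,T} ∩ H={A} → {A} (+0)
site 6, node DQ: D={C} ∪ Q={G} → {C,G} (+1)
site 6, node DMQ: DQ={C,G} ∩ M={G} → {G} (+0)
site 6, node DHMQ: DMQ={G} ∪ H={A} → {A,G} (+1)
per-site changes: [2, 2, 2, 1, 3, 1, 2]; total = 13

1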